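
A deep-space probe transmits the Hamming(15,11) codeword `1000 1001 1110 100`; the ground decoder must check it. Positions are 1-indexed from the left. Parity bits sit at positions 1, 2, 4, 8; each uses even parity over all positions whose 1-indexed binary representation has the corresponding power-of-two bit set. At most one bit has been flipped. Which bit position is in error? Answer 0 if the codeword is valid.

s1: b1⊕b3⊕b5⊕b7⊕b9⊕b11⊕b13⊕b15 = 1⊕0⊕1⊕0⊕1⊕1⊕1⊕0 = 1
s2: b2⊕b3⊕b6⊕b7⊕b10⊕b11⊕b14⊕b15 = 0⊕0⊕0⊕0⊕1⊕1⊕0⊕0 = 0
s4: b4⊕b5⊕b6⊕b7⊕b12⊕b13⊕b14⊕b15 = 0⊕1⊕0⊕0⊕0⊕1⊕0⊕0 = 0
s8: b8⊕b9⊕b10⊕b11⊕b12⊕b13⊕b14⊕b15 = 1⊕1⊕1⊕1⊕0⊕1⊕0⊕0 = 1
Syndrome (s8...s1) = 1001 → position 9.

9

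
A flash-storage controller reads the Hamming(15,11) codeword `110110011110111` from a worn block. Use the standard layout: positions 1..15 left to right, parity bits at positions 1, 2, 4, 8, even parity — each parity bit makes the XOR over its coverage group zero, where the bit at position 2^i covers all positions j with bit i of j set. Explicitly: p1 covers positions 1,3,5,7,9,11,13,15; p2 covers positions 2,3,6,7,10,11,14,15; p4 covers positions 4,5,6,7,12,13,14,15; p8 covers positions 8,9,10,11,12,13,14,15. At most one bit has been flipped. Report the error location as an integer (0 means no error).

14

s1: b1⊕b3⊕b5⊕b7⊕b9⊕b11⊕b13⊕b15 = 1⊕0⊕1⊕0⊕1⊕1⊕1⊕1 = 0
s2: b2⊕b3⊕b6⊕b7⊕b10⊕b11⊕b14⊕b15 = 1⊕0⊕0⊕0⊕1⊕1⊕1⊕1 = 1
s4: b4⊕b5⊕b6⊕b7⊕b12⊕b13⊕b14⊕b15 = 1⊕1⊕0⊕0⊕0⊕1⊕1⊕1 = 1
s8: b8⊕b9⊕b10⊕b11⊕b12⊕b13⊕b14⊕b15 = 1⊕1⊕1⊕1⊕0⊕1⊕1⊕1 = 1
Syndrome (s8...s1) = 1110 → position 14.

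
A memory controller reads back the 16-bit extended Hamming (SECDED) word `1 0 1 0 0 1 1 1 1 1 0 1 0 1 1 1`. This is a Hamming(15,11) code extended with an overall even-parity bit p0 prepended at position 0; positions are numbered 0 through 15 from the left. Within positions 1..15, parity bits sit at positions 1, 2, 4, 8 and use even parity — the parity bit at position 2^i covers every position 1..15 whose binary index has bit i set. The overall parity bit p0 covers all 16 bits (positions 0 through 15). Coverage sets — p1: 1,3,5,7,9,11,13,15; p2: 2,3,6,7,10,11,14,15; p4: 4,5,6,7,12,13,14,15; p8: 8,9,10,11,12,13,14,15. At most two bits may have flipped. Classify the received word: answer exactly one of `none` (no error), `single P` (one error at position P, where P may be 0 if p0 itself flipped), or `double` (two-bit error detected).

s1: b1⊕b3⊕b5⊕b7⊕b9⊕b11⊕b13⊕b15 = 0⊕0⊕1⊕1⊕1⊕1⊕1⊕1 = 0
s2: b2⊕b3⊕b6⊕b7⊕b10⊕b11⊕b14⊕b15 = 1⊕0⊕1⊕1⊕0⊕1⊕1⊕1 = 0
s4: b4⊕b5⊕b6⊕b7⊕b12⊕b13⊕b14⊕b15 = 0⊕1⊕1⊕1⊕0⊕1⊕1⊕1 = 0
s8: b8⊕b9⊕b10⊕b11⊕b12⊕b13⊕b14⊕b15 = 1⊕1⊕0⊕1⊕0⊕1⊕1⊕1 = 0
Syndrome (s8...s1) = 0000 → position 0 (no error).
Overall parity (XOR of all 16 bits, including p0): 1⊕0⊕1⊕0⊕0⊕1⊕1⊕1⊕1⊕1⊕0⊕1⊕0⊕1⊕1⊕1 = 1
Overall=1, syndrome position=0 → single-bit error at position 0.

single 0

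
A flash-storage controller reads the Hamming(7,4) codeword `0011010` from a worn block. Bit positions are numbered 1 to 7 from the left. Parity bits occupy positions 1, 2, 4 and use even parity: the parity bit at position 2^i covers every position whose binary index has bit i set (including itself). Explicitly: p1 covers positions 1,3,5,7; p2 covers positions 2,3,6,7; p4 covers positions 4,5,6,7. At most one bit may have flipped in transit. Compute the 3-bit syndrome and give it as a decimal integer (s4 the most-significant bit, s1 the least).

s1: b1⊕b3⊕b5⊕b7 = 0⊕1⊕0⊕0 = 1
s2: b2⊕b3⊕b6⊕b7 = 0⊕1⊕1⊕0 = 0
s4: b4⊕b5⊕b6⊕b7 = 1⊕0⊕1⊕0 = 0
Syndrome (s4...s1) = 001 → position 1.

1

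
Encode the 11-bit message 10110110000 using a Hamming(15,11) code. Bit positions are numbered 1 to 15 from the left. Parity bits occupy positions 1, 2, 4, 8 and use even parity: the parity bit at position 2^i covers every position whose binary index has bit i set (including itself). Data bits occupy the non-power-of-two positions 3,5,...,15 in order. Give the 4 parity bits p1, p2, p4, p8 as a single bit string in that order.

1100

Place data bits at non-power-of-two positions: b3=1, b5=0, b6=1, b7=1, b9=0, b10=1, b11=1, b12=0, b13=0, b14=0, b15=0.
p1 = XOR of data positions {3,5,7,9,11,13,15} = 1⊕0⊕1⊕0⊕1⊕0⊕0 = 1
p2 = XOR of data positions {3,6,7,10,11,14,15} = 1⊕1⊕1⊕1⊕1⊕0⊕0 = 1
p4 = XOR of data positions {5,6,7,12,13,14,15} = 0⊕1⊕1⊕0⊕0⊕0⊕0 = 0
p8 = XOR of data positions {9,10,11,12,13,14,15} = 0⊕1⊕1⊕0⊕0⊕0⊕0 = 0
Parity bits p1,p2,p4,p8 = 1100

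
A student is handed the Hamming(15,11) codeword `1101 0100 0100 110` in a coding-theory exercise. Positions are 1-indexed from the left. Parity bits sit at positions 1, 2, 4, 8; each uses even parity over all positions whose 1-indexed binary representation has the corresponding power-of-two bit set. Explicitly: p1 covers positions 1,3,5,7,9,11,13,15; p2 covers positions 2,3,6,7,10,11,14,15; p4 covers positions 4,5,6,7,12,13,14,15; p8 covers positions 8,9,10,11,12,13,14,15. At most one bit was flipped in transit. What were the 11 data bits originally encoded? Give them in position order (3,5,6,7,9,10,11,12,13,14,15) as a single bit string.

s1: b1⊕b3⊕b5⊕b7⊕b9⊕b11⊕b13⊕b15 = 1⊕0⊕0⊕0⊕0⊕0⊕1⊕0 = 0
s2: b2⊕b3⊕b6⊕b7⊕b10⊕b11⊕b14⊕b15 = 1⊕0⊕1⊕0⊕1⊕0⊕1⊕0 = 0
s4: b4⊕b5⊕b6⊕b7⊕b12⊕b13⊕b14⊕b15 = 1⊕0⊕1⊕0⊕0⊕1⊕1⊕0 = 0
s8: b8⊕b9⊕b10⊕b11⊕b12⊕b13⊕b14⊕b15 = 0⊕0⊕1⊕0⊕0⊕1⊕1⊕0 = 1
Syndrome (s8...s1) = 1000 → position 8.
Flip bit 8: corrected codeword = 110101010100110
Data bits at positions 3,5,6,7,9,10,11,12,13,14,15: 00100100110

00100100110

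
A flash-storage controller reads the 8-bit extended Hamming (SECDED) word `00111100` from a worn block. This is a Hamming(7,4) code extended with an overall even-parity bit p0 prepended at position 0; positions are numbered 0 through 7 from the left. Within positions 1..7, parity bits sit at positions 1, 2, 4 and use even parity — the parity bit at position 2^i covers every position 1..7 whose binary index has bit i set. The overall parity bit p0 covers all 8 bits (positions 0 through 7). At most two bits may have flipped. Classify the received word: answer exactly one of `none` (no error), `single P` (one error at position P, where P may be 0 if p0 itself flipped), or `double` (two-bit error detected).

s1: b1⊕b3⊕b5⊕b7 = 0⊕1⊕1⊕0 = 0
s2: b2⊕b3⊕b6⊕b7 = 1⊕1⊕0⊕0 = 0
s4: b4⊕b5⊕b6⊕b7 = 1⊕1⊕0⊕0 = 0
Syndrome (s4...s1) = 000 → position 0 (no error).
Overall parity (XOR of all 8 bits, including p0): 0⊕0⊕1⊕1⊕1⊕1⊕0⊕0 = 0
Overall=0, syndrome position=0 → no error.

none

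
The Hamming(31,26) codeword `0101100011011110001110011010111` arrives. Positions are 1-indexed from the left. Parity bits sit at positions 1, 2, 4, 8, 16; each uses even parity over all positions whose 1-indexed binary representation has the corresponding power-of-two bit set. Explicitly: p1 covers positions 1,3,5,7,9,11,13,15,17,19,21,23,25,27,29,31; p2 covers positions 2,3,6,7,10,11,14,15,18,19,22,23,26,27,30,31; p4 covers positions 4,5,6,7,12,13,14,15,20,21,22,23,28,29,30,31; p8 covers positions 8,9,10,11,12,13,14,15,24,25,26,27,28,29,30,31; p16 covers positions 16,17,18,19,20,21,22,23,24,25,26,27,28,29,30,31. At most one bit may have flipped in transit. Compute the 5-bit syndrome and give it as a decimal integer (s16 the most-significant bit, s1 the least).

s1: b1⊕b3⊕b5⊕b7⊕b9⊕b11⊕b13⊕b15⊕b17⊕b19⊕b21⊕b23⊕b25⊕b27⊕b29⊕b31 = 0⊕0⊕1⊕0⊕1⊕0⊕1⊕1⊕0⊕1⊕1⊕0⊕1⊕1⊕1⊕1 = 0
s2: b2⊕b3⊕b6⊕b7⊕b10⊕b11⊕b14⊕b15⊕b18⊕b19⊕b22⊕b23⊕b26⊕b27⊕b30⊕b31 = 1⊕0⊕0⊕0⊕1⊕0⊕1⊕1⊕0⊕1⊕0⊕0⊕0⊕1⊕1⊕1 = 0
s4: b4⊕b5⊕b6⊕b7⊕b12⊕b13⊕b14⊕b15⊕b20⊕b21⊕b22⊕b23⊕b28⊕b29⊕b30⊕b31 = 1⊕1⊕0⊕0⊕1⊕1⊕1⊕1⊕1⊕1⊕0⊕0⊕0⊕1⊕1⊕1 = 1
s8: b8⊕b9⊕b10⊕b11⊕b12⊕b13⊕b14⊕b15⊕b24⊕b25⊕b26⊕b27⊕b28⊕b29⊕b30⊕b31 = 0⊕1⊕1⊕0⊕1⊕1⊕1⊕1⊕1⊕1⊕0⊕1⊕0⊕1⊕1⊕1 = 0
s16: b16⊕b17⊕b18⊕b19⊕b20⊕b21⊕b22⊕b23⊕b24⊕b25⊕b26⊕b27⊕b28⊕b29⊕b30⊕b31 = 0⊕0⊕0⊕1⊕1⊕1⊕0⊕0⊕1⊕1⊕0⊕1⊕0⊕1⊕1⊕1 = 1
Syndrome (s16...s1) = 10100 → position 20.

20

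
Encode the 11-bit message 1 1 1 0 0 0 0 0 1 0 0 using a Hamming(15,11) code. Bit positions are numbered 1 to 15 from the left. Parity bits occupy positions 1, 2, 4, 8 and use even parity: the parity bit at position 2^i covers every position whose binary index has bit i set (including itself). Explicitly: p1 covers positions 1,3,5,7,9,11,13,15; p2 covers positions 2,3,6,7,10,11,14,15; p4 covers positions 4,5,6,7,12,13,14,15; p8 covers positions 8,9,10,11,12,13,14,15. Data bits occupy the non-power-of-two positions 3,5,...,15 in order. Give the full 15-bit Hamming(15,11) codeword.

Place data bits at non-power-of-two positions: b3=1, b5=1, b6=1, b7=0, b9=0, b10=0, b11=0, b12=0, b13=1, b14=0, b15=0.
p1 = XOR of data positions {3,5,7,9,11,13,15} = 1⊕1⊕0⊕0⊕0⊕1⊕0 = 1
p2 = XOR of data positions {3,6,7,10,11,14,15} = 1⊕1⊕0⊕0⊕0⊕0⊕0 = 0
p4 = XOR of data positions {5,6,7,12,13,14,15} = 1⊕1⊕0⊕0⊕1⊕0⊕0 = 1
p8 = XOR of data positions {9,10,11,12,13,14,15} = 0⊕0⊕0⊕0⊕1⊕0⊕0 = 1
Codeword b1..b15 = 101111010000100

101111010000100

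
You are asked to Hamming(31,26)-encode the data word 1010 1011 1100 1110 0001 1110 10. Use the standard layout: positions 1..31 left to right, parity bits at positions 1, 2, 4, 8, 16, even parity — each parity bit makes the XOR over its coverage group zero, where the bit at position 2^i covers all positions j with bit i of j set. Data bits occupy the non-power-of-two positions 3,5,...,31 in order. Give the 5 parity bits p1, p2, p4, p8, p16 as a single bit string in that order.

11100

Place data bits at non-power-of-two positions: b3=1, b5=0, b6=1, b7=0, b9=1, b10=0, b11=1, b12=1, b13=1, b14=1, b15=0, b17=0, b18=1, b19=1, b20=1, b21=0, b22=0, b23=0, b24=0, b25=1, b26=1, b27=1, b28=1, b29=0, b30=1, b31=0.
p1 = XOR of data positions {3,5,7,9,11,13,15,17,19,21,23,25,27,29,31} = 1⊕0⊕0⊕1⊕1⊕1⊕0⊕0⊕1⊕0⊕0⊕1⊕1⊕0⊕0 = 1
p2 = XOR of data positions {3,6,7,10,11,14,15,18,19,22,23,26,27,30,31} = 1⊕1⊕0⊕0⊕1⊕1⊕0⊕1⊕1⊕0⊕0⊕1⊕1⊕1⊕0 = 1
p4 = XOR of data positions {5,6,7,12,13,14,15,20,21,22,23,28,29,30,31} = 0⊕1⊕0⊕1⊕1⊕1⊕0⊕1⊕0⊕0⊕0⊕1⊕0⊕1⊕0 = 1
p8 = XOR of data positions {9,10,11,12,13,14,15,24,25,26,27,28,29,30,31} = 1⊕0⊕1⊕1⊕1⊕1⊕0⊕0⊕1⊕1⊕1⊕1⊕0⊕1⊕0 = 0
p16 = XOR of data positions {17,18,19,20,21,22,23,24,25,26,27,28,29,30,31} = 0⊕1⊕1⊕1⊕0⊕0⊕0⊕0⊕1⊕1⊕1⊕1⊕0⊕1⊕0 = 0
Parity bits p1,p2,p4,p8,p16 = 11100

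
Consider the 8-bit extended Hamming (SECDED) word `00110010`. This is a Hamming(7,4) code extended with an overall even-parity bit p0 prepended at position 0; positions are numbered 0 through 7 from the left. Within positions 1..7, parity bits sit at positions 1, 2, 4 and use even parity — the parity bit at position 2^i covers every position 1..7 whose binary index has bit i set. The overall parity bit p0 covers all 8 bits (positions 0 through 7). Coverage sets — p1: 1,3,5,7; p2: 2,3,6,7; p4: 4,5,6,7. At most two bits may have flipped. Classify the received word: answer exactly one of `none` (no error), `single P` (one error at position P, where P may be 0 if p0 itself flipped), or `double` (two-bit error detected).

single 7

s1: b1⊕b3⊕b5⊕b7 = 0⊕1⊕0⊕0 = 1
s2: b2⊕b3⊕b6⊕b7 = 1⊕1⊕1⊕0 = 1
s4: b4⊕b5⊕b6⊕b7 = 0⊕0⊕1⊕0 = 1
Syndrome (s4...s1) = 111 → position 7.
Overall parity (XOR of all 8 bits, including p0): 0⊕0⊕1⊕1⊕0⊕0⊕1⊕0 = 1
Overall=1, syndrome position=7 → single-bit error at position 7.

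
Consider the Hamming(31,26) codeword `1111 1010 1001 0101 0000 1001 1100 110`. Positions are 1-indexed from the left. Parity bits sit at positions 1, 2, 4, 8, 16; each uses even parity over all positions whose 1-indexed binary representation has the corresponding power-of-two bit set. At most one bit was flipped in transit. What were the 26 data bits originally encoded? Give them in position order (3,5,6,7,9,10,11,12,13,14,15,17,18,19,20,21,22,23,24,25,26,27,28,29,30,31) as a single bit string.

s1: b1⊕b3⊕b5⊕b7⊕b9⊕b11⊕b13⊕b15⊕b17⊕b19⊕b21⊕b23⊕b25⊕b27⊕b29⊕b31 = 1⊕1⊕1⊕1⊕1⊕0⊕0⊕0⊕0⊕0⊕1⊕0⊕1⊕0⊕1⊕0 = 0
s2: b2⊕b3⊕b6⊕b7⊕b10⊕b11⊕b14⊕b15⊕b18⊕b19⊕b22⊕b23⊕b26⊕b27⊕b30⊕b31 = 1⊕1⊕0⊕1⊕0⊕0⊕1⊕0⊕0⊕0⊕0⊕0⊕1⊕0⊕1⊕0 = 0
s4: b4⊕b5⊕b6⊕b7⊕b12⊕b13⊕b14⊕b15⊕b20⊕b21⊕b22⊕b23⊕b28⊕b29⊕b30⊕b31 = 1⊕1⊕0⊕1⊕1⊕0⊕1⊕0⊕0⊕1⊕0⊕0⊕0⊕1⊕1⊕0 = 0
s8: b8⊕b9⊕b10⊕b11⊕b12⊕b13⊕b14⊕b15⊕b24⊕b25⊕b26⊕b27⊕b28⊕b29⊕b30⊕b31 = 0⊕1⊕0⊕0⊕1⊕0⊕1⊕0⊕1⊕1⊕1⊕0⊕0⊕1⊕1⊕0 = 0
s16: b16⊕b17⊕b18⊕b19⊕b20⊕b21⊕b22⊕b23⊕b24⊕b25⊕b26⊕b27⊕b28⊕b29⊕b30⊕b31 = 1⊕0⊕0⊕0⊕0⊕1⊕0⊕0⊕1⊕1⊕1⊕0⊕0⊕1⊕1⊕0 = 1
Syndrome (s16...s1) = 10000 → position 16.
Flip bit 16: corrected codeword = 1111101010010100000010011100110
Data bits at positions 3,5,6,7,9,10,11,12,13,14,15,17,18,19,20,21,22,23,24,25,26,27,28,29,30,31: 11011001010000010011100110

11011001010000010011100110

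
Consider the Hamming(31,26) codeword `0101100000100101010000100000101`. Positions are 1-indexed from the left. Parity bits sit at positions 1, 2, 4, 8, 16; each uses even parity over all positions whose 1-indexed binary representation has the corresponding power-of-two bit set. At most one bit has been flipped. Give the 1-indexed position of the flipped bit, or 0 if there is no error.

17

s1: b1⊕b3⊕b5⊕b7⊕b9⊕b11⊕b13⊕b15⊕b17⊕b19⊕b21⊕b23⊕b25⊕b27⊕b29⊕b31 = 0⊕0⊕1⊕0⊕0⊕1⊕0⊕0⊕0⊕0⊕0⊕1⊕0⊕0⊕1⊕1 = 1
s2: b2⊕b3⊕b6⊕b7⊕b10⊕b11⊕b14⊕b15⊕b18⊕b19⊕b22⊕b23⊕b26⊕b27⊕b30⊕b31 = 1⊕0⊕0⊕0⊕0⊕1⊕1⊕0⊕1⊕0⊕0⊕1⊕0⊕0⊕0⊕1 = 0
s4: b4⊕b5⊕b6⊕b7⊕b12⊕b13⊕b14⊕b15⊕b20⊕b21⊕b22⊕b23⊕b28⊕b29⊕b30⊕b31 = 1⊕1⊕0⊕0⊕0⊕0⊕1⊕0⊕0⊕0⊕0⊕1⊕0⊕1⊕0⊕1 = 0
s8: b8⊕b9⊕b10⊕b11⊕b12⊕b13⊕b14⊕b15⊕b24⊕b25⊕b26⊕b27⊕b28⊕b29⊕b30⊕b31 = 0⊕0⊕0⊕1⊕0⊕0⊕1⊕0⊕0⊕0⊕0⊕0⊕0⊕1⊕0⊕1 = 0
s16: b16⊕b17⊕b18⊕b19⊕b20⊕b21⊕b22⊕b23⊕b24⊕b25⊕b26⊕b27⊕b28⊕b29⊕b30⊕b31 = 1⊕0⊕1⊕0⊕0⊕0⊕0⊕1⊕0⊕0⊕0⊕0⊕0⊕1⊕0⊕1 = 1
Syndrome (s16...s1) = 10001 → position 17.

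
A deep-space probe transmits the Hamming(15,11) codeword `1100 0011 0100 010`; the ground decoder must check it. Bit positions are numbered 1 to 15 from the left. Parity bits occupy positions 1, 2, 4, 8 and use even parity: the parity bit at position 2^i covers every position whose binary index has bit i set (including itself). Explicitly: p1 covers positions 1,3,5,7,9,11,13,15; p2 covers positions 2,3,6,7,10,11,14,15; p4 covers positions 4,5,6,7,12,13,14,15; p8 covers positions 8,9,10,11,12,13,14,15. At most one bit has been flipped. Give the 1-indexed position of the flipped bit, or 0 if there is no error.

8

s1: b1⊕b3⊕b5⊕b7⊕b9⊕b11⊕b13⊕b15 = 1⊕0⊕0⊕1⊕0⊕0⊕0⊕0 = 0
s2: b2⊕b3⊕b6⊕b7⊕b10⊕b11⊕b14⊕b15 = 1⊕0⊕0⊕1⊕1⊕0⊕1⊕0 = 0
s4: b4⊕b5⊕b6⊕b7⊕b12⊕b13⊕b14⊕b15 = 0⊕0⊕0⊕1⊕0⊕0⊕1⊕0 = 0
s8: b8⊕b9⊕b10⊕b11⊕b12⊕b13⊕b14⊕b15 = 1⊕0⊕1⊕0⊕0⊕0⊕1⊕0 = 1
Syndrome (s8...s1) = 1000 → position 8.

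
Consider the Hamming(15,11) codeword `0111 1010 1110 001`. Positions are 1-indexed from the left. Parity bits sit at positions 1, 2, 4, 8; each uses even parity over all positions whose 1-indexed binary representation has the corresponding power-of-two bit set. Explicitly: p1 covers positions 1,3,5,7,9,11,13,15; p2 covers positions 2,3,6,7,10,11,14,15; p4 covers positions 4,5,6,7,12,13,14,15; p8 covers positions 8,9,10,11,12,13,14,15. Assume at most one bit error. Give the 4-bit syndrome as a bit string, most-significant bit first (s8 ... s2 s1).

s1: b1⊕b3⊕b5⊕b7⊕b9⊕b11⊕b13⊕b15 = 0⊕1⊕1⊕1⊕1⊕1⊕0⊕1 = 0
s2: b2⊕b3⊕b6⊕b7⊕b10⊕b11⊕b14⊕b15 = 1⊕1⊕0⊕1⊕1⊕1⊕0⊕1 = 0
s4: b4⊕b5⊕b6⊕b7⊕b12⊕b13⊕b14⊕b15 = 1⊕1⊕0⊕1⊕0⊕0⊕0⊕1 = 0
s8: b8⊕b9⊕b10⊕b11⊕b12⊕b13⊕b14⊕b15 = 0⊕1⊕1⊕1⊕0⊕0⊕0⊕1 = 0
Syndrome (s8...s1) = 0000 → position 0 (no error).

0000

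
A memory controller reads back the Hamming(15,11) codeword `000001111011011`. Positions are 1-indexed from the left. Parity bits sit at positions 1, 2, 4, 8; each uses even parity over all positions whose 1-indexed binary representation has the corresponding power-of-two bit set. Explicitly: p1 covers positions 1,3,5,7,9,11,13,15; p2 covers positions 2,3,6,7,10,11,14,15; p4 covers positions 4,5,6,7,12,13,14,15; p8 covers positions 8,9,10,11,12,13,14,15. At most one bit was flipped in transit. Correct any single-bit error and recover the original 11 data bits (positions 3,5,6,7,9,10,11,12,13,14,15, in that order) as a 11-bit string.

00011011011

s1: b1⊕b3⊕b5⊕b7⊕b9⊕b11⊕b13⊕b15 = 0⊕0⊕0⊕1⊕1⊕1⊕0⊕1 = 0
s2: b2⊕b3⊕b6⊕b7⊕b10⊕b11⊕b14⊕b15 = 0⊕0⊕1⊕1⊕0⊕1⊕1⊕1 = 1
s4: b4⊕b5⊕b6⊕b7⊕b12⊕b13⊕b14⊕b15 = 0⊕0⊕1⊕1⊕1⊕0⊕1⊕1 = 1
s8: b8⊕b9⊕b10⊕b11⊕b12⊕b13⊕b14⊕b15 = 1⊕1⊕0⊕1⊕1⊕0⊕1⊕1 = 0
Syndrome (s8...s1) = 0110 → position 6.
Flip bit 6: corrected codeword = 000000111011011
Data bits at positions 3,5,6,7,9,10,11,12,13,14,15: 00011011011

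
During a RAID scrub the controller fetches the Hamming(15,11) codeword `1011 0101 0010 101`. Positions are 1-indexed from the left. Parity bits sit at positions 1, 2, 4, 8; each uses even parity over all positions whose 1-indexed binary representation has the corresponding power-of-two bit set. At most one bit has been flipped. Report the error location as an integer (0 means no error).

s1: b1⊕b3⊕b5⊕b7⊕b9⊕b11⊕b13⊕b15 = 1⊕1⊕0⊕0⊕0⊕1⊕1⊕1 = 1
s2: b2⊕b3⊕b6⊕b7⊕b10⊕b11⊕b14⊕b15 = 0⊕1⊕1⊕0⊕0⊕1⊕0⊕1 = 0
s4: b4⊕b5⊕b6⊕b7⊕b12⊕b13⊕b14⊕b15 = 1⊕0⊕1⊕0⊕0⊕1⊕0⊕1 = 0
s8: b8⊕b9⊕b10⊕b11⊕b12⊕b13⊕b14⊕b15 = 1⊕0⊕0⊕1⊕0⊕1⊕0⊕1 = 0
Syndrome (s8...s1) = 0001 → position 1.

1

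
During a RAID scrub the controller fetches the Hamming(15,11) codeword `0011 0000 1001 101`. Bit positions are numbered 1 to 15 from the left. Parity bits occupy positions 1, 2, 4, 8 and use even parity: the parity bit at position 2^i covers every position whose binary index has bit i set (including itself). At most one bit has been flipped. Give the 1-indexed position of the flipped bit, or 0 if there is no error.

s1: b1⊕b3⊕b5⊕b7⊕b9⊕b11⊕b13⊕b15 = 0⊕1⊕0⊕0⊕1⊕0⊕1⊕1 = 0
s2: b2⊕b3⊕b6⊕b7⊕b10⊕b11⊕b14⊕b15 = 0⊕1⊕0⊕0⊕0⊕0⊕0⊕1 = 0
s4: b4⊕b5⊕b6⊕b7⊕b12⊕b13⊕b14⊕b15 = 1⊕0⊕0⊕0⊕1⊕1⊕0⊕1 = 0
s8: b8⊕b9⊕b10⊕b11⊕b12⊕b13⊕b14⊕b15 = 0⊕1⊕0⊕0⊕1⊕1⊕0⊕1 = 0
Syndrome (s8...s1) = 0000 → position 0 (no error).

0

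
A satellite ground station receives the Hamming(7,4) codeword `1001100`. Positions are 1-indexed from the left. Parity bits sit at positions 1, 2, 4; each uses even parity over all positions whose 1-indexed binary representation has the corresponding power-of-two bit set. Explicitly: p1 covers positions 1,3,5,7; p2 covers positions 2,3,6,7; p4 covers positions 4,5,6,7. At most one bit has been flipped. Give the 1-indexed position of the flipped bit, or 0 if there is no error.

0

s1: b1⊕b3⊕b5⊕b7 = 1⊕0⊕1⊕0 = 0
s2: b2⊕b3⊕b6⊕b7 = 0⊕0⊕0⊕0 = 0
s4: b4⊕b5⊕b6⊕b7 = 1⊕1⊕0⊕0 = 0
Syndrome (s4...s1) = 000 → position 0 (no error).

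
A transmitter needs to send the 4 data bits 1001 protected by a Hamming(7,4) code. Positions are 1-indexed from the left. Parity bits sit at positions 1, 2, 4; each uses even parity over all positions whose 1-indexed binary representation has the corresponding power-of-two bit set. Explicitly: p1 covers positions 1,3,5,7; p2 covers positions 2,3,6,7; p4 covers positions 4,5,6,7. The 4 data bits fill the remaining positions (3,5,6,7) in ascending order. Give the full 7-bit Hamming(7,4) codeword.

Place data bits at non-power-of-two positions: b3=1, b5=0, b6=0, b7=1.
p1 = XOR of data positions {3,5,7} = 1⊕0⊕1 = 0
p2 = XOR of data positions {3,6,7} = 1⊕0⊕1 = 0
p4 = XOR of data positions {5,6,7} = 0⊕0⊕1 = 1
Codeword b1..b7 = 0011001

0011001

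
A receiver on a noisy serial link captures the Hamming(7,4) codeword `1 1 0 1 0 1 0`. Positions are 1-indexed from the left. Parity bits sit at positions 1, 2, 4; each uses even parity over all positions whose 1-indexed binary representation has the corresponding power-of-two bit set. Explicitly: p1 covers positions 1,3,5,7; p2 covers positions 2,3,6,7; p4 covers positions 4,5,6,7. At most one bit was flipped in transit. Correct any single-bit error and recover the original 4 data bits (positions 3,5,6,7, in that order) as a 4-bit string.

s1: b1⊕b3⊕b5⊕b7 = 1⊕0⊕0⊕0 = 1
s2: b2⊕b3⊕b6⊕b7 = 1⊕0⊕1⊕0 = 0
s4: b4⊕b5⊕b6⊕b7 = 1⊕0⊕1⊕0 = 0
Syndrome (s4...s1) = 001 → position 1.
Flip bit 1: corrected codeword = 0101010
Data bits at positions 3,5,6,7: 0010

0010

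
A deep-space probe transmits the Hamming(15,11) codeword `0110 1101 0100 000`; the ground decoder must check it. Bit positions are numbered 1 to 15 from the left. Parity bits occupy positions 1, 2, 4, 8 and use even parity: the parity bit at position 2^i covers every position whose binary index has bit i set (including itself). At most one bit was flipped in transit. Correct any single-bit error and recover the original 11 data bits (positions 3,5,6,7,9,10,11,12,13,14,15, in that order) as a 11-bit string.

s1: b1⊕b3⊕b5⊕b7⊕b9⊕b11⊕b13⊕b15 = 0⊕1⊕1⊕0⊕0⊕0⊕0⊕0 = 0
s2: b2⊕b3⊕b6⊕b7⊕b10⊕b11⊕b14⊕b15 = 1⊕1⊕1⊕0⊕1⊕0⊕0⊕0 = 0
s4: b4⊕b5⊕b6⊕b7⊕b12⊕b13⊕b14⊕b15 = 0⊕1⊕1⊕0⊕0⊕0⊕0⊕0 = 0
s8: b8⊕b9⊕b10⊕b11⊕b12⊕b13⊕b14⊕b15 = 1⊕0⊕1⊕0⊕0⊕0⊕0⊕0 = 0
Syndrome (s8...s1) = 0000 → position 0 (no error).
No correction needed.
Data bits at positions 3,5,6,7,9,10,11,12,13,14,15: 11100100000

11100100000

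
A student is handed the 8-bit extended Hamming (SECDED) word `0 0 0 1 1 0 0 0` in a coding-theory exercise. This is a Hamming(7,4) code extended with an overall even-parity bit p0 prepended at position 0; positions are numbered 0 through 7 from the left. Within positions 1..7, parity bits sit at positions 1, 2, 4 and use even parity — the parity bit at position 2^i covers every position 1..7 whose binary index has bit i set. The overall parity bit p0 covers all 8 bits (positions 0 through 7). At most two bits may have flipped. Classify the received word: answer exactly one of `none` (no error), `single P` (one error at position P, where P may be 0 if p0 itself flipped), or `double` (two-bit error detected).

double

s1: b1⊕b3⊕b5⊕b7 = 0⊕1⊕0⊕0 = 1
s2: b2⊕b3⊕b6⊕b7 = 0⊕1⊕0⊕0 = 1
s4: b4⊕b5⊕b6⊕b7 = 1⊕0⊕0⊕0 = 1
Syndrome (s4...s1) = 111 → position 7.
Overall parity (XOR of all 8 bits, including p0): 0⊕0⊕0⊕1⊕1⊕0⊕0⊕0 = 0
Overall=0, syndrome position=7 → double-bit error detected (uncorrectable).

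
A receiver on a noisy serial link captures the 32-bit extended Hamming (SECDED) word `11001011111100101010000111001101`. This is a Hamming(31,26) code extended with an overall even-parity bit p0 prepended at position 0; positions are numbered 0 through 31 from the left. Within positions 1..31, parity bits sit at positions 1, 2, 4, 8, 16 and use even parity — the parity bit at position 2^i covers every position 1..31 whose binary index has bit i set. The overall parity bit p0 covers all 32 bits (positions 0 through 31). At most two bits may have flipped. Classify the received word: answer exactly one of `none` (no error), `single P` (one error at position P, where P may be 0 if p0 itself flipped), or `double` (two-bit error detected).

s1: b1⊕b3⊕b5⊕b7⊕b9⊕b11⊕b13⊕b15⊕b17⊕b19⊕b21⊕b23⊕b25⊕b27⊕b29⊕b31 = 1⊕0⊕0⊕1⊕1⊕1⊕0⊕0⊕0⊕0⊕0⊕1⊕1⊕0⊕1⊕1 = 0
s2: b2⊕b3⊕b6⊕b7⊕b10⊕b11⊕b14⊕b15⊕b18⊕b19⊕b22⊕b23⊕b26⊕b27⊕b30⊕b31 = 0⊕0⊕1⊕1⊕1⊕1⊕1⊕0⊕1⊕0⊕0⊕1⊕0⊕0⊕0⊕1 = 0
s4: b4⊕b5⊕b6⊕b7⊕b12⊕b13⊕b14⊕b15⊕b20⊕b21⊕b22⊕b23⊕b28⊕b29⊕b30⊕b31 = 1⊕0⊕1⊕1⊕0⊕0⊕1⊕0⊕0⊕0⊕0⊕1⊕1⊕1⊕0⊕1 = 0
s8: b8⊕b9⊕b10⊕b11⊕b12⊕b13⊕b14⊕b15⊕b24⊕b25⊕b26⊕b27⊕b28⊕b29⊕b30⊕b31 = 1⊕1⊕1⊕1⊕0⊕0⊕1⊕0⊕1⊕1⊕0⊕0⊕1⊕1⊕0⊕1 = 0
s16: b16⊕b17⊕b18⊕b19⊕b20⊕b21⊕b22⊕b23⊕b24⊕b25⊕b26⊕b27⊕b28⊕b29⊕b30⊕b31 = 1⊕0⊕1⊕0⊕0⊕0⊕0⊕1⊕1⊕1⊕0⊕0⊕1⊕1⊕0⊕1 = 0
Syndrome (s16...s1) = 00000 → position 0 (no error).
Overall parity (XOR of all 32 bits, including p0): 1⊕1⊕0⊕0⊕1⊕0⊕1⊕1⊕1⊕1⊕1⊕1⊕0⊕0⊕1⊕0⊕1⊕0⊕1⊕0⊕0⊕0⊕0⊕1⊕1⊕1⊕0⊕0⊕1⊕1⊕0⊕1 = 0
Overall=0, syndrome position=0 → no error.

none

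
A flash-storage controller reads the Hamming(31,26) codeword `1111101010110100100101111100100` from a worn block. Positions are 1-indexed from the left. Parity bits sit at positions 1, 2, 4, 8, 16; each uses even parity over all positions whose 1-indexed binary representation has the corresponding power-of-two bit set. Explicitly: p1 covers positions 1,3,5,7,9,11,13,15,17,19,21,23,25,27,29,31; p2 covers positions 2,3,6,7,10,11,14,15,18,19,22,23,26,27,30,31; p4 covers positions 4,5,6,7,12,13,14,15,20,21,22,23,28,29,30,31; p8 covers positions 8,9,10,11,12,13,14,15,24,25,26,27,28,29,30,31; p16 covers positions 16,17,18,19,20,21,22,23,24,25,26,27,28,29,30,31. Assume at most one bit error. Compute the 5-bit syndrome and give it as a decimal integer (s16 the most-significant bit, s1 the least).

4

s1: b1⊕b3⊕b5⊕b7⊕b9⊕b11⊕b13⊕b15⊕b17⊕b19⊕b21⊕b23⊕b25⊕b27⊕b29⊕b31 = 1⊕1⊕1⊕1⊕1⊕1⊕0⊕0⊕1⊕0⊕0⊕1⊕1⊕0⊕1⊕0 = 0
s2: b2⊕b3⊕b6⊕b7⊕b10⊕b11⊕b14⊕b15⊕b18⊕b19⊕b22⊕b23⊕b26⊕b27⊕b30⊕b31 = 1⊕1⊕0⊕1⊕0⊕1⊕1⊕0⊕0⊕0⊕1⊕1⊕1⊕0⊕0⊕0 = 0
s4: b4⊕b5⊕b6⊕b7⊕b12⊕b13⊕b14⊕b15⊕b20⊕b21⊕b22⊕b23⊕b28⊕b29⊕b30⊕b31 = 1⊕1⊕0⊕1⊕1⊕0⊕1⊕0⊕1⊕0⊕1⊕1⊕0⊕1⊕0⊕0 = 1
s8: b8⊕b9⊕b10⊕b11⊕b12⊕b13⊕b14⊕b15⊕b24⊕b25⊕b26⊕b27⊕b28⊕b29⊕b30⊕b31 = 0⊕1⊕0⊕1⊕1⊕0⊕1⊕0⊕1⊕1⊕1⊕0⊕0⊕1⊕0⊕0 = 0
s16: b16⊕b17⊕b18⊕b19⊕b20⊕b21⊕b22⊕b23⊕b24⊕b25⊕b26⊕b27⊕b28⊕b29⊕b30⊕b31 = 0⊕1⊕0⊕0⊕1⊕0⊕1⊕1⊕1⊕1⊕1⊕0⊕0⊕1⊕0⊕0 = 0
Syndrome (s16...s1) = 00100 → position 4.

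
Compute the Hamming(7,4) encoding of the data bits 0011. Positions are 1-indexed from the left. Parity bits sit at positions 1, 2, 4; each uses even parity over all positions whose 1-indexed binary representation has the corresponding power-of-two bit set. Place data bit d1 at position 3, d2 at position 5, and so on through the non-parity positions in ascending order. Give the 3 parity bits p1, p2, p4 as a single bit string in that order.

100

Place data bits at non-power-of-two positions: b3=0, b5=0, b6=1, b7=1.
p1 = XOR of data positions {3,5,7} = 0⊕0⊕1 = 1
p2 = XOR of data positions {3,6,7} = 0⊕1⊕1 = 0
p4 = XOR of data positions {5,6,7} = 0⊕1⊕1 = 0
Parity bits p1,p2,p4 = 100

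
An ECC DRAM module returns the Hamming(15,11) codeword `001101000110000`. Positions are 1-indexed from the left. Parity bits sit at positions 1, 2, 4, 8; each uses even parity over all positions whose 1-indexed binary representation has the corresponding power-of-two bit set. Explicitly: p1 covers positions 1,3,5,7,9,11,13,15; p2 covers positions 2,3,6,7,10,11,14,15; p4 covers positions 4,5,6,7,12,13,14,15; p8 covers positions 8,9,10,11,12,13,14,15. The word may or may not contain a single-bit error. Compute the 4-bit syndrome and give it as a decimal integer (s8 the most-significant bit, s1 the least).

s1: b1⊕b3⊕b5⊕b7⊕b9⊕b11⊕b13⊕b15 = 0⊕1⊕0⊕0⊕0⊕1⊕0⊕0 = 0
s2: b2⊕b3⊕b6⊕b7⊕b10⊕b11⊕b14⊕b15 = 0⊕1⊕1⊕0⊕1⊕1⊕0⊕0 = 0
s4: b4⊕b5⊕b6⊕b7⊕b12⊕b13⊕b14⊕b15 = 1⊕0⊕1⊕0⊕0⊕0⊕0⊕0 = 0
s8: b8⊕b9⊕b10⊕b11⊕b12⊕b13⊕b14⊕b15 = 0⊕0⊕1⊕1⊕0⊕0⊕0⊕0 = 0
Syndrome (s8...s1) = 0000 → position 0 (no error).

0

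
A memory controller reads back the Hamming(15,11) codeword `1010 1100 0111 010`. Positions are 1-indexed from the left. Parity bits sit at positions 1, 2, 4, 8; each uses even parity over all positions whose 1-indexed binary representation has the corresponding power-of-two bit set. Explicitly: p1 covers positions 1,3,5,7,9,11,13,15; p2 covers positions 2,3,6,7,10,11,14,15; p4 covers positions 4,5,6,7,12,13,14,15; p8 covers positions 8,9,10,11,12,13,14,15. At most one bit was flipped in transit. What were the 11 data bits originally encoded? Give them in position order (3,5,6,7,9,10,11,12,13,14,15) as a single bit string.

s1: b1⊕b3⊕b5⊕b7⊕b9⊕b11⊕b13⊕b15 = 1⊕1⊕1⊕0⊕0⊕1⊕0⊕0 = 0
s2: b2⊕b3⊕b6⊕b7⊕b10⊕b11⊕b14⊕b15 = 0⊕1⊕1⊕0⊕1⊕1⊕1⊕0 = 1
s4: b4⊕b5⊕b6⊕b7⊕b12⊕b13⊕b14⊕b15 = 0⊕1⊕1⊕0⊕1⊕0⊕1⊕0 = 0
s8: b8⊕b9⊕b10⊕b11⊕b12⊕b13⊕b14⊕b15 = 0⊕0⊕1⊕1⊕1⊕0⊕1⊕0 = 0
Syndrome (s8...s1) = 0010 → position 2.
Flip bit 2: corrected codeword = 111011000111010
Data bits at positions 3,5,6,7,9,10,11,12,13,14,15: 11100111010

11100111010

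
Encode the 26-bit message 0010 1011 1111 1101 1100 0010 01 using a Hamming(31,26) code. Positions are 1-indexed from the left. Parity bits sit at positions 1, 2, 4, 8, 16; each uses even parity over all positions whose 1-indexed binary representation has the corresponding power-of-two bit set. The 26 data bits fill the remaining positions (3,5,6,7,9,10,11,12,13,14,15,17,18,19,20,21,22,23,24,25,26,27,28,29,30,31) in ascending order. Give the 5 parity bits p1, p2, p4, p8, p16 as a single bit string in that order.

Place data bits at non-power-of-two positions: b3=0, b5=0, b6=1, b7=0, b9=1, b10=0, b11=1, b12=1, b13=1, b14=1, b15=1, b17=1, b18=1, b19=1, b20=0, b21=1, b22=1, b23=1, b24=0, b25=0, b26=0, b27=0, b28=1, b29=0, b30=0, b31=1.
p1 = XOR of data positions {3,5,7,9,11,13,15,17,19,21,23,25,27,29,31} = 0⊕0⊕0⊕1⊕1⊕1⊕1⊕1⊕1⊕1⊕1⊕0⊕0⊕0⊕1 = 1
p2 = XOR of data positions {3,6,7,10,11,14,15,18,19,22,23,26,27,30,31} = 0⊕1⊕0⊕0⊕1⊕1⊕1⊕1⊕1⊕1⊕1⊕0⊕0⊕0⊕1 = 1
p4 = XOR of data positions {5,6,7,12,13,14,15,20,21,22,23,28,29,30,31} = 0⊕1⊕0⊕1⊕1⊕1⊕1⊕0⊕1⊕1⊕1⊕1⊕0⊕0⊕1 = 0
p8 = XOR of data positions {9,10,11,12,13,14,15,24,25,26,27,28,29,30,31} = 1⊕0⊕1⊕1⊕1⊕1⊕1⊕0⊕0⊕0⊕0⊕1⊕0⊕0⊕1 = 0
p16 = XOR of data positions {17,18,19,20,21,22,23,24,25,26,27,28,29,30,31} = 1⊕1⊕1⊕0⊕1⊕1⊕1⊕0⊕0⊕0⊕0⊕1⊕0⊕0⊕1 = 0
Parity bits p1,p2,p4,p8,p16 = 11000

11000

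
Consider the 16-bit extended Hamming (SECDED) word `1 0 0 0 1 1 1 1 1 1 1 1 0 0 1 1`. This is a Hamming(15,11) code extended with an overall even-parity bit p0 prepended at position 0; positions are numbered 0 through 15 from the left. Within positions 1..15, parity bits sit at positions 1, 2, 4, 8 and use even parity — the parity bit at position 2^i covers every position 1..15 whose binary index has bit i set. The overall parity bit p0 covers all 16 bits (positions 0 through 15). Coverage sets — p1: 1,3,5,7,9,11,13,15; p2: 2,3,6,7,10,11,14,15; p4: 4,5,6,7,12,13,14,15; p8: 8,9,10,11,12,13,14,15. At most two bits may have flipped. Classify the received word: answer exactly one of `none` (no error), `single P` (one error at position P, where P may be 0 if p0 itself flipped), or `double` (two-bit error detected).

s1: b1⊕b3⊕b5⊕b7⊕b9⊕b11⊕b13⊕b15 = 0⊕0⊕1⊕1⊕1⊕1⊕0⊕1 = 1
s2: b2⊕b3⊕b6⊕b7⊕b10⊕b11⊕b14⊕b15 = 0⊕0⊕1⊕1⊕1⊕1⊕1⊕1 = 0
s4: b4⊕b5⊕b6⊕b7⊕b12⊕b13⊕b14⊕b15 = 1⊕1⊕1⊕1⊕0⊕0⊕1⊕1 = 0
s8: b8⊕b9⊕b10⊕b11⊕b12⊕b13⊕b14⊕b15 = 1⊕1⊕1⊕1⊕0⊕0⊕1⊕1 = 0
Syndrome (s8...s1) = 0001 → position 1.
Overall parity (XOR of all 16 bits, including p0): 1⊕0⊕0⊕0⊕1⊕1⊕1⊕1⊕1⊕1⊕1⊕1⊕0⊕0⊕1⊕1 = 1
Overall=1, syndrome position=1 → single-bit error at position 1.

single 1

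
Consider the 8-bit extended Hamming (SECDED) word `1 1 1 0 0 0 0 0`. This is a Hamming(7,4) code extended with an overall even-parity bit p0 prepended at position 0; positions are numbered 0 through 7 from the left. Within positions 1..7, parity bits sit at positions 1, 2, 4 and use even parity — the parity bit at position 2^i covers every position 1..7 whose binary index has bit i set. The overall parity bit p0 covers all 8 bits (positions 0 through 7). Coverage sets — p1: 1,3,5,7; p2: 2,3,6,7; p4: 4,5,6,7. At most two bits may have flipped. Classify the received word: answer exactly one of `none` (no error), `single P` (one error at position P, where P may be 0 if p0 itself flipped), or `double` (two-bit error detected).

s1: b1⊕b3⊕b5⊕b7 = 1⊕0⊕0⊕0 = 1
s2: b2⊕b3⊕b6⊕b7 = 1⊕0⊕0⊕0 = 1
s4: b4⊕b5⊕b6⊕b7 = 0⊕0⊕0⊕0 = 0
Syndrome (s4...s1) = 011 → position 3.
Overall parity (XOR of all 8 bits, including p0): 1⊕1⊕1⊕0⊕0⊕0⊕0⊕0 = 1
Overall=1, syndrome position=3 → single-bit error at position 3.

single 3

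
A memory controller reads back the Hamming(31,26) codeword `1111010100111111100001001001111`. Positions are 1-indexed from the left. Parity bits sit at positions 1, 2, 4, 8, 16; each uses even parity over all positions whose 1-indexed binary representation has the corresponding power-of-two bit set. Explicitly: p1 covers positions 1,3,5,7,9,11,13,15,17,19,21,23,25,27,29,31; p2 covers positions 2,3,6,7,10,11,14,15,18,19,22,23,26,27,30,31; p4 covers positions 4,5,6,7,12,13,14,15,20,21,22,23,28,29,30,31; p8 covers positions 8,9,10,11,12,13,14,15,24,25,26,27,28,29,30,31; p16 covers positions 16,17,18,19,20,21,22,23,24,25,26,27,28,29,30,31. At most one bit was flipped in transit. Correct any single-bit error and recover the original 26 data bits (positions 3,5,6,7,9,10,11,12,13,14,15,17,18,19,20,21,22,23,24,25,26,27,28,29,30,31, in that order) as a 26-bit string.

s1: b1⊕b3⊕b5⊕b7⊕b9⊕b11⊕b13⊕b15⊕b17⊕b19⊕b21⊕b23⊕b25⊕b27⊕b29⊕b31 = 1⊕1⊕0⊕0⊕0⊕1⊕1⊕1⊕1⊕0⊕0⊕0⊕1⊕0⊕1⊕1 = 1
s2: b2⊕b3⊕b6⊕b7⊕b10⊕b11⊕b14⊕b15⊕b18⊕b19⊕b22⊕b23⊕b26⊕b27⊕b30⊕b31 = 1⊕1⊕1⊕0⊕0⊕1⊕1⊕1⊕0⊕0⊕1⊕0⊕0⊕0⊕1⊕1 = 1
s4: b4⊕b5⊕b6⊕b7⊕b12⊕b13⊕b14⊕b15⊕b20⊕b21⊕b22⊕b23⊕b28⊕b29⊕b30⊕b31 = 1⊕0⊕1⊕0⊕1⊕1⊕1⊕1⊕0⊕0⊕1⊕0⊕1⊕1⊕1⊕1 = 1
s8: b8⊕b9⊕b10⊕b11⊕b12⊕b13⊕b14⊕b15⊕b24⊕b25⊕b26⊕b27⊕b28⊕b29⊕b30⊕b31 = 1⊕0⊕0⊕1⊕1⊕1⊕1⊕1⊕0⊕1⊕0⊕0⊕1⊕1⊕1⊕1 = 1
s16: b16⊕b17⊕b18⊕b19⊕b20⊕b21⊕b22⊕b23⊕b24⊕b25⊕b26⊕b27⊕b28⊕b29⊕b30⊕b31 = 1⊕1⊕0⊕0⊕0⊕0⊕1⊕0⊕0⊕1⊕0⊕0⊕1⊕1⊕1⊕1 = 0
Syndrome (s16...s1) = 01111 → position 15.
Flip bit 15: corrected codeword = 1111010100111101100001001001111
Data bits at positions 3,5,6,7,9,10,11,12,13,14,15,17,18,19,20,21,22,23,24,25,26,27,28,29,30,31: 10100011110100001001001111

10100011110100001001001111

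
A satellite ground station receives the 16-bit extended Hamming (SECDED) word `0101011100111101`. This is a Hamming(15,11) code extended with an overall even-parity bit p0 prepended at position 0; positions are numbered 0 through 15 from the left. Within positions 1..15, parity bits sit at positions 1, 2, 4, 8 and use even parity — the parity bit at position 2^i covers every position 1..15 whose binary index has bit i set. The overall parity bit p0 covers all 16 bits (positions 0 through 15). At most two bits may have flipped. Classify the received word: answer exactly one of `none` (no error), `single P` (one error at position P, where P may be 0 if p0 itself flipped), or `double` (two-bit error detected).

double

s1: b1⊕b3⊕b5⊕b7⊕b9⊕b11⊕b13⊕b15 = 1⊕1⊕1⊕1⊕0⊕1⊕1⊕1 = 1
s2: b2⊕b3⊕b6⊕b7⊕b10⊕b11⊕b14⊕b15 = 0⊕1⊕1⊕1⊕1⊕1⊕0⊕1 = 0
s4: b4⊕b5⊕b6⊕b7⊕b12⊕b13⊕b14⊕b15 = 0⊕1⊕1⊕1⊕1⊕1⊕0⊕1 = 0
s8: b8⊕b9⊕b10⊕b11⊕b12⊕b13⊕b14⊕b15 = 0⊕0⊕1⊕1⊕1⊕1⊕0⊕1 = 1
Syndrome (s8...s1) = 1001 → position 9.
Overall parity (XOR of all 16 bits, including p0): 0⊕1⊕0⊕1⊕0⊕1⊕1⊕1⊕0⊕0⊕1⊕1⊕1⊕1⊕0⊕1 = 0
Overall=0, syndrome position=9 → double-bit error detected (uncorrectable).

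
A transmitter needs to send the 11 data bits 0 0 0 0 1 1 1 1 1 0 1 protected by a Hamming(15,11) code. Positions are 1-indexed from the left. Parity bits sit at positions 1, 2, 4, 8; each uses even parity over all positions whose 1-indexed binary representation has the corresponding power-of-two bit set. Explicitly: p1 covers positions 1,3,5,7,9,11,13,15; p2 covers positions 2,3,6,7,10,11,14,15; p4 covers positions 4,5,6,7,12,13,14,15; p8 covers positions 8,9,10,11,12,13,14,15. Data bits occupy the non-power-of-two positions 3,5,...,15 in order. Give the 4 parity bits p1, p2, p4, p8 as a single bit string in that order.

Place data bits at non-power-of-two positions: b3=0, b5=0, b6=0, b7=0, b9=1, b10=1, b11=1, b12=1, b13=1, b14=0, b15=1.
p1 = XOR of data positions {3,5,7,9,11,13,15} = 0⊕0⊕0⊕1⊕1⊕1⊕1 = 0
p2 = XOR of data positions {3,6,7,10,11,14,15} = 0⊕0⊕0⊕1⊕1⊕0⊕1 = 1
p4 = XOR of data positions {5,6,7,12,13,14,15} = 0⊕0⊕0⊕1⊕1⊕0⊕1 = 1
p8 = XOR of data positions {9,10,11,12,13,14,15} = 1⊕1⊕1⊕1⊕1⊕0⊕1 = 0
Parity bits p1,p2,p4,p8 = 0110

0110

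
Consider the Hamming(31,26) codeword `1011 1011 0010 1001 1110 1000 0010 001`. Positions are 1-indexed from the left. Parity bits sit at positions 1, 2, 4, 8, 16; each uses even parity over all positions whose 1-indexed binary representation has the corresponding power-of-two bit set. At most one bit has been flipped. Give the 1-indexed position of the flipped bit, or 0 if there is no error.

s1: b1⊕b3⊕b5⊕b7⊕b9⊕b11⊕b13⊕b15⊕b17⊕b19⊕b21⊕b23⊕b25⊕b27⊕b29⊕b31 = 1⊕1⊕1⊕1⊕0⊕1⊕1⊕0⊕1⊕1⊕1⊕0⊕0⊕1⊕0⊕1 = 1
s2: b2⊕b3⊕b6⊕b7⊕b10⊕b11⊕b14⊕b15⊕b18⊕b19⊕b22⊕b23⊕b26⊕b27⊕b30⊕b31 = 0⊕1⊕0⊕1⊕0⊕1⊕0⊕0⊕1⊕1⊕0⊕0⊕0⊕1⊕0⊕1 = 1
s4: b4⊕b5⊕b6⊕b7⊕b12⊕b13⊕b14⊕b15⊕b20⊕b21⊕b22⊕b23⊕b28⊕b29⊕b30⊕b31 = 1⊕1⊕0⊕1⊕0⊕1⊕0⊕0⊕0⊕1⊕0⊕0⊕0⊕0⊕0⊕1 = 0
s8: b8⊕b9⊕b10⊕b11⊕b12⊕b13⊕b14⊕b15⊕b24⊕b25⊕b26⊕b27⊕b28⊕b29⊕b30⊕b31 = 1⊕0⊕0⊕1⊕0⊕1⊕0⊕0⊕0⊕0⊕0⊕1⊕0⊕0⊕0⊕1 = 1
s16: b16⊕b17⊕b18⊕b19⊕b20⊕b21⊕b22⊕b23⊕b24⊕b25⊕b26⊕b27⊕b28⊕b29⊕b30⊕b31 = 1⊕1⊕1⊕1⊕0⊕1⊕0⊕0⊕0⊕0⊕0⊕1⊕0⊕0⊕0⊕1 = 1
Syndrome (s16...s1) = 11011 → position 27.

27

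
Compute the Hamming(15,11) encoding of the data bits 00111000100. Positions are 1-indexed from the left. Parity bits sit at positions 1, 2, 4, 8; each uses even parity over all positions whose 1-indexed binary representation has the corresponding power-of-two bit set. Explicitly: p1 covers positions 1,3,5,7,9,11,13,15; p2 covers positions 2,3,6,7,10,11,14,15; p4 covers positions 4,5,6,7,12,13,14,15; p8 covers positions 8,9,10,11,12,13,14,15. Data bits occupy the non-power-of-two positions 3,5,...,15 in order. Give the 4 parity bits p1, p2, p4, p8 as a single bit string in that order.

1010

Place data bits at non-power-of-two positions: b3=0, b5=0, b6=1, b7=1, b9=1, b10=0, b11=0, b12=0, b13=1, b14=0, b15=0.
p1 = XOR of data positions {3,5,7,9,11,13,15} = 0⊕0⊕1⊕1⊕0⊕1⊕0 = 1
p2 = XOR of data positions {3,6,7,10,11,14,15} = 0⊕1⊕1⊕0⊕0⊕0⊕0 = 0
p4 = XOR of data positions {5,6,7,12,13,14,15} = 0⊕1⊕1⊕0⊕1⊕0⊕0 = 1
p8 = XOR of data positions {9,10,11,12,13,14,15} = 1⊕0⊕0⊕0⊕1⊕0⊕0 = 0
Parity bits p1,p2,p4,p8 = 1010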